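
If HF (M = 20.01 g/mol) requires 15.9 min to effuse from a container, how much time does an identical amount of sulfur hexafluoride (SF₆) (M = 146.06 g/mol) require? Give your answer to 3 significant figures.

43.0 min

Using Graham's law: t_SF₆/t_HF = √(M_SF₆/M_HF) = √(146.06/20.01) = √7.299 = 2.702.
So the time for SF₆ is 15.9 × 2.702 = 43.0 min.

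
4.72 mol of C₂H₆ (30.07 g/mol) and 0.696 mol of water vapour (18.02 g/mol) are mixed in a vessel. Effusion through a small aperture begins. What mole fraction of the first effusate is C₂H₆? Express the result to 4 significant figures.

Each component's effusion rate ∝ (its partial pressure)·(1/√M) ∝ n_i/√M_i.
x_C₂H₆(eff) = (n_C₂H₆/√M_C₂H₆) / (n_C₂H₆/√M_C₂H₆ + n_H₂O/√M_H₂O)
= (4.72/√30.07) / (4.72/√30.07 + 0.696/√18.02) = 0.8607/(0.8607 + 0.1640) = 0.8400.

0.8400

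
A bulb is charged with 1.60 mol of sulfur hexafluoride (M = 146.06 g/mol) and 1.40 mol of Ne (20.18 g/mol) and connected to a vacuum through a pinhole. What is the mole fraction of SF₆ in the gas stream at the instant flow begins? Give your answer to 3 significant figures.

Effusion rate of each component ∝ n_i/√M_i (partial pressure × 1/√M).
So x_SF₆ in the escaping gas = (n_SF₆/√M_SF₆) / Σ(n_i/√M_i)
= (1.60/√146.06) / (1.60/√146.06 + 1.40/√20.18) = 0.1324/(0.1324 + 0.3117) = 0.298.

0.298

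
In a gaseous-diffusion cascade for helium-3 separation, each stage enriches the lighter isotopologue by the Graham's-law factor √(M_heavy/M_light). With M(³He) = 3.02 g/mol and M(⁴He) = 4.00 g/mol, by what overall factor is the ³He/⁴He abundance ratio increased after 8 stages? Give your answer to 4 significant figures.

After 8 stages the ratio has grown by (√(4.00/3.02))^8 = (4.00/3.02)^(8/2).
= 1.32450^4 = 3.078.

3.078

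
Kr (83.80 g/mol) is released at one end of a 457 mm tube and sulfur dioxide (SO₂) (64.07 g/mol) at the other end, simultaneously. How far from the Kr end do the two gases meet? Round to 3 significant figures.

213 mm

Distances travelled in equal time are proportional to diffusion rates, so d_Kr/d_SO₂ = √(M_SO₂/M_Kr) = √(64.07/83.80) = 0.8744.
With d_Kr + d_SO₂ = 457 mm, d_SO₂ = 457/(1 + 0.8744) = 243.8 mm.
d_Kr = 457 − 243.8 = 213 mm.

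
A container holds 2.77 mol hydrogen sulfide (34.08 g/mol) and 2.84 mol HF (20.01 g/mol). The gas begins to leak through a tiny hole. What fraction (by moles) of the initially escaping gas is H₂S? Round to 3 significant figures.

0.428

Effusion rate of each component ∝ n_i/√M_i (partial pressure × 1/√M).
x_H₂S(eff) = (n_H₂S/√M_H₂S) / (n_H₂S/√M_H₂S + n_HF/√M_HF)
= (2.77/√34.08) / (2.77/√34.08 + 2.84/√20.01) = 0.4745/(0.4745 + 0.6349) = 0.428.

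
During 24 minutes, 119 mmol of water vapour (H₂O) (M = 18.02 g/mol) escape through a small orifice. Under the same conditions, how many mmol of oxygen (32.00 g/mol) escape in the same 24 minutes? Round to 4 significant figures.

89.30 mmol

Using Graham's law: rate_O₂/rate_H₂O = √(M_H₂O/M_O₂) = √(18.02/32.00) = √0.5631 = 0.7504.
So the amount for O₂ is 119 × 0.7504 = 89.30 mmol.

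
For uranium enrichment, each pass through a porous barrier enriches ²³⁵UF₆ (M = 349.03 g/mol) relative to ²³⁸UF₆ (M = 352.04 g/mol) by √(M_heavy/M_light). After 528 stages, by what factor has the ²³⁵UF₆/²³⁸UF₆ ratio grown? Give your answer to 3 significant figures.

9.65

After 528 stages the ratio has grown by (√(352.04/349.03))^528 = (352.04/349.03)^(528/2).
= 1.00862^264 = 9.65.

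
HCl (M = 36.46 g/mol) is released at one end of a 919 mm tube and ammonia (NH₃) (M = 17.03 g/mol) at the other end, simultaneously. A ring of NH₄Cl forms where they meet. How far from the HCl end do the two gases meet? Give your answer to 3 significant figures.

In equal time, each gas travels a distance ∝ its rate ∝ 1/√M, so d_HCl/d_NH₃ = √(M_NH₃/M_HCl) = √(17.03/36.46) = 0.6834.
With d_HCl + d_NH₃ = 919 mm, d_NH₃ = 919/(1 + 0.6834) = 545.9 mm.
d_HCl = 919 − 545.9 = 373 mm.

373 mm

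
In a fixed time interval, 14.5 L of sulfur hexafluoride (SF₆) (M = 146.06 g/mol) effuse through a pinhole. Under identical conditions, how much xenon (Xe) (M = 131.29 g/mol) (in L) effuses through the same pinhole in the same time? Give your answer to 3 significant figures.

Graham's law gives rate_Xe/rate_SF₆ = √(M_SF₆/M_Xe) = √(146.06/131.29) = √1.112 = 1.055.
So the volume for Xe is 14.5 × 1.055 = 15.3 L.

15.3 L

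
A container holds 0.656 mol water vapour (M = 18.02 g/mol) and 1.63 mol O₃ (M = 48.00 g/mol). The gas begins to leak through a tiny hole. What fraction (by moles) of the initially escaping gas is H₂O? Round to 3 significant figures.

0.396

Effusion rate of each component ∝ n_i/√M_i (partial pressure × 1/√M).
x_H₂O(eff) = (n_H₂O/√M_H₂O) / (n_H₂O/√M_H₂O + n_O₃/√M_O₃)
= (0.656/√18.02) / (0.656/√18.02 + 1.63/√48.00) = 0.1545/(0.1545 + 0.2353) = 0.396.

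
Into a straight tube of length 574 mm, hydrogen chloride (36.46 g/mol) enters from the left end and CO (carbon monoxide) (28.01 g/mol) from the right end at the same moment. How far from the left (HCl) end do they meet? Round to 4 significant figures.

Distances travelled in equal time are proportional to diffusion rates, so d_HCl/d_CO = √(M_CO/M_HCl) = √(28.01/36.46) = 0.8765.
With d_HCl + d_CO = 574 mm, d_CO = 574/(1 + 0.8765) = 305.9 mm.
d_HCl = 574 − 305.9 = 268.1 mm.

268.1 mm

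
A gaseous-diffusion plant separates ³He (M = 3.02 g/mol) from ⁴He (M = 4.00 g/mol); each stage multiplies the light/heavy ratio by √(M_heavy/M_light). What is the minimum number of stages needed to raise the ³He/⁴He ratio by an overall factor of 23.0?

Single-stage factor α = √(4.00/3.02), so ln α = ½ ln(1.32450) = 0.1405.
Need α^N ≥ 23.0 ⇒ N ≥ ln(23.0) / ln α = 3.135 / 0.1405 = 22.31.
So at least 23 stages are needed.

23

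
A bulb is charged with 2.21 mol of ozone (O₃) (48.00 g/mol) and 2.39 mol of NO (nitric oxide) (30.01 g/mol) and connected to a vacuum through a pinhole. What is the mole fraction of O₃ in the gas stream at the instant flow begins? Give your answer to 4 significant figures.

Rate_i ∝ x_i/√M_i (Graham's law weighted by mole fraction), so the effusate composition follows n_i/√M_i.
x_O₃(eff) = (n_O₃/√M_O₃) / (n_O₃/√M_O₃ + n_NO/√M_NO)
= (2.21/√48.00) / (2.21/√48.00 + 2.39/√30.01) = 0.3190/(0.3190 + 0.4363) = 0.4223.

0.4223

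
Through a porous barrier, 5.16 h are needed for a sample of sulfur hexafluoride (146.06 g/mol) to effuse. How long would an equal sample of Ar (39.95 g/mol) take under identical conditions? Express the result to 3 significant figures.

2.70 h

From Graham's law, t_Ar/t_SF₆ = √(M_Ar/M_SF₆) = √(39.95/146.06) = √0.2735 = 0.5230.
So the time for Ar is 5.16 × 0.5230 = 2.70 h.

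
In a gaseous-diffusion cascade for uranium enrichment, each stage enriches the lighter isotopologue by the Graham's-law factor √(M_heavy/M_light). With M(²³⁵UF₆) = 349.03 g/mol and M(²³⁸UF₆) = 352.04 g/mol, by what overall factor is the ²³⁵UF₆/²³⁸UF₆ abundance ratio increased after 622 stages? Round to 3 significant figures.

Overall factor = α^622 with α = √(352.04/349.03), i.e. (352.04/349.03)^(622/2).
= 1.00862^311 = 14.4.

14.4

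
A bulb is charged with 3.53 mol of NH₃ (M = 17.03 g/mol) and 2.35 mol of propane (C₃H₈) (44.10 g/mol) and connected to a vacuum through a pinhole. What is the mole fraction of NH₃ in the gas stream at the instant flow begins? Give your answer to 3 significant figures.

0.707

The effusion rate of species i is ∝ p_i/√M_i ∝ n_i/√M_i.
x_NH₃(eff) = (n_NH₃/√M_NH₃) / (n_NH₃/√M_NH₃ + n_C₃H₈/√M_C₃H₈)
= (3.53/√17.03) / (3.53/√17.03 + 2.35/√44.10) = 0.8554/(0.8554 + 0.3539) = 0.707.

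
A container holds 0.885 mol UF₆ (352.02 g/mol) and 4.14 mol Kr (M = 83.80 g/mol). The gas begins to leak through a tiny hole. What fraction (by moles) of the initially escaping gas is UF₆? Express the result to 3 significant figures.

0.0944

Rate_i ∝ x_i/√M_i (Graham's law weighted by mole fraction), so the effusate composition follows n_i/√M_i.
Mole fraction of UF₆ in the effusate = (n_UF₆/√M_UF₆) / (n_UF₆/√M_UF₆ + n_Kr/√M_Kr)
= (0.885/√352.02) / (0.885/√352.02 + 4.14/√83.80) = 0.04717/(0.04717 + 0.4522) = 0.0944.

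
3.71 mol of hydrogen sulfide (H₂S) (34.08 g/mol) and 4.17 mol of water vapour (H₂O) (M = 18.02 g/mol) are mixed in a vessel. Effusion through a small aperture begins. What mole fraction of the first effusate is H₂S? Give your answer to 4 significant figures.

0.3928

Rate_i ∝ x_i/√M_i (Graham's law weighted by mole fraction), so the effusate composition follows n_i/√M_i.
Mole fraction of H₂S in the effusate = (n_H₂S/√M_H₂S) / (n_H₂S/√M_H₂S + n_H₂O/√M_H₂O)
= (3.71/√34.08) / (3.71/√34.08 + 4.17/√18.02) = 0.6355/(0.6355 + 0.9823) = 0.3928.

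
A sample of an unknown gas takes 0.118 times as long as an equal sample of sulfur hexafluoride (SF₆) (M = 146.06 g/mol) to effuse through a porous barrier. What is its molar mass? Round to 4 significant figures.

2.034 g/mol

Graham's law gives t_X/t_SF₆ = √(M_X/M_SF₆).
0.118 = √(M_X/146.06)
M_X = 146.06 × 0.118² = 146.06 × 0.01392 = 2.034 g/mol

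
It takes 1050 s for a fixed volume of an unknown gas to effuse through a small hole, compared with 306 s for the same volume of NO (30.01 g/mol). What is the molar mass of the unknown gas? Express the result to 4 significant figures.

Graham's law gives t_X/t_NO = √(M_X/M_NO).
1050/306 = 3.431 = √(M_X/30.01)
M_X = 30.01 × 3.431² = 30.01 × 11.77 = 353.3 g/mol

353.3 g/mol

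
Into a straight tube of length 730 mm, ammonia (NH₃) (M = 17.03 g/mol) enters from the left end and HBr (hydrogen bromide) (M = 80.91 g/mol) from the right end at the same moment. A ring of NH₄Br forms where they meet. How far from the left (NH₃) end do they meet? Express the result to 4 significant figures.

500.4 mm

In equal time, each gas travels a distance ∝ its rate ∝ 1/√M, so d_NH₃/d_HBr = √(M_HBr/M_NH₃) = √(80.91/17.03) = 2.180.
With d_NH₃ + d_HBr = 730 mm, d_HBr = 730/(1 + 2.180) = 229.6 mm.
d_NH₃ = 730 − 229.6 = 500.4 mm.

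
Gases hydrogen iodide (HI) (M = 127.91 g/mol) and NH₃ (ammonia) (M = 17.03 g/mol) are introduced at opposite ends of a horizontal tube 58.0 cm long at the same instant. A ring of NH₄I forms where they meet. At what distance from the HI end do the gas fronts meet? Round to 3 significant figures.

15.5 cm

In equal time, each gas travels a distance ∝ its rate ∝ 1/√M, so d_HI/d_NH₃ = √(M_NH₃/M_HI) = √(17.03/127.91) = 0.3649.
With d_HI + d_NH₃ = 58.0 cm, d_NH₃ = 58.0/(1 + 0.3649) = 42.49 cm.
d_HI = 58.0 − 42.49 = 15.5 cm.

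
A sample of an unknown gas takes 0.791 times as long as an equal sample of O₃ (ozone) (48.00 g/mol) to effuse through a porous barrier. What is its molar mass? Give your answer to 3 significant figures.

From Graham's law, t_X/t_O₃ = √(M_X/M_O₃).
0.791 = √(M_X/48.00)
M_X = 48.00 × 0.791² = 48.00 × 0.6257 = 30.0 g/mol

30.0 g/mol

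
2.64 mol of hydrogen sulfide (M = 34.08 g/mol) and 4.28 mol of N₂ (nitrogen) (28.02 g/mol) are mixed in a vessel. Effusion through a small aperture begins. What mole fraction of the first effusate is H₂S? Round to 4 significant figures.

0.3587

Each component's effusion rate ∝ (its partial pressure)·(1/√M) ∝ n_i/√M_i.
Mole fraction of H₂S in the effusate = (n_H₂S/√M_H₂S) / (n_H₂S/√M_H₂S + n_N₂/√M_N₂)
= (2.64/√34.08) / (2.64/√34.08 + 4.28/√28.02) = 0.4522/(0.4522 + 0.8086) = 0.3587.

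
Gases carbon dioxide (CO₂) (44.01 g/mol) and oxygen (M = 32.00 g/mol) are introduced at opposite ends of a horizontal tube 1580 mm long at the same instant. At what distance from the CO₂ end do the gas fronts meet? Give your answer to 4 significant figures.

Distances travelled in equal time are proportional to diffusion rates, so d_CO₂/d_O₂ = √(M_O₂/M_CO₂) = √(32.00/44.01) = 0.8527.
With d_CO₂ + d_O₂ = 1580 mm, d_O₂ = 1580/(1 + 0.8527) = 852.8 mm.
d_CO₂ = 1580 − 852.8 = 727.2 mm.

727.2 mm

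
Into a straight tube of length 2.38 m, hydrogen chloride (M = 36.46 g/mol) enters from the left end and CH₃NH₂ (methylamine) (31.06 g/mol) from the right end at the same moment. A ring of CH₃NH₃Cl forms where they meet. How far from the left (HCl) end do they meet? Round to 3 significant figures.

1.14 m

Graham's law gives d_HCl/d_CH₃NH₂ = rate_HCl/rate_CH₃NH₂ = √(M_CH₃NH₂/M_HCl) = √(31.06/36.46) = 0.9230.
With d_HCl + d_CH₃NH₂ = 2.38 m, d_CH₃NH₂ = 2.38/(1 + 0.9230) = 1.238 m.
d_HCl = 2.38 − 1.238 = 1.14 m.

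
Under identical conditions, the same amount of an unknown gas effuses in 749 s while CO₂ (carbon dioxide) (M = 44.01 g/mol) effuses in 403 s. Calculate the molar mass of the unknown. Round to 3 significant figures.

Using Graham's law: t_X/t_CO₂ = √(M_X/M_CO₂).
749/403 = 1.859 = √(M_X/44.01)
M_X = 44.01 × 1.859² = 44.01 × 3.454 = 152 g/mol

152 g/mol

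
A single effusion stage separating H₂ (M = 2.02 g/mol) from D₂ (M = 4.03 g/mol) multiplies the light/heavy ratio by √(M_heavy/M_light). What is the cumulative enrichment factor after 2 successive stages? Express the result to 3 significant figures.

2.00

Each stage multiplies the ratio by α = √(4.03/2.02), so after 2 stages the overall factor is α^2 = (4.03/2.02)^(2/2).
= 1.99505^1 = 2.00.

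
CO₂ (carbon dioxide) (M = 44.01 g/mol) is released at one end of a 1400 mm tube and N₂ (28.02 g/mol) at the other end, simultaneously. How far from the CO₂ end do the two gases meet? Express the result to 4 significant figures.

621.3 mm

Graham's law gives d_CO₂/d_N₂ = rate_CO₂/rate_N₂ = √(M_N₂/M_CO₂) = √(28.02/44.01) = 0.7979.
With d_CO₂ + d_N₂ = 1400 mm, d_N₂ = 1400/(1 + 0.7979) = 778.7 mm.
d_CO₂ = 1400 − 778.7 = 621.3 mm.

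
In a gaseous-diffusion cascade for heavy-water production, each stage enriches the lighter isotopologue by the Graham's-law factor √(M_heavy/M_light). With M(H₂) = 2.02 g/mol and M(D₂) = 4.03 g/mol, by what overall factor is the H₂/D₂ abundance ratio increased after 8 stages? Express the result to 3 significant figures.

15.8

After 8 stages the ratio has grown by (√(4.03/2.02))^8 = (4.03/2.02)^(8/2).
= 1.99505^4 = 15.8.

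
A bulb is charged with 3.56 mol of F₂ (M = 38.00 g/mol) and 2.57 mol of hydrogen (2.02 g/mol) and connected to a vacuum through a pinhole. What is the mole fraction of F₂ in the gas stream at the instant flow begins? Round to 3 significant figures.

Effusion rate of each component ∝ n_i/√M_i (partial pressure × 1/√M).
Mole fraction of F₂ in the effusate = (n_F₂/√M_F₂) / (n_F₂/√M_F₂ + n_H₂/√M_H₂)
= (3.56/√38.00) / (3.56/√38.00 + 2.57/√2.02) = 0.5775/(0.5775 + 1.808) = 0.242.

0.242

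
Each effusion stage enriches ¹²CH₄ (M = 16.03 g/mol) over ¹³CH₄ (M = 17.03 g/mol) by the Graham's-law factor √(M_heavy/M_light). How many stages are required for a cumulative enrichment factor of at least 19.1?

With α = √(17.03/16.03) per stage, ln α = ½ ln(1.06238) = 0.03026.
Need α^N ≥ 19.1 ⇒ N ≥ ln(19.1) / ln α = 2.950 / 0.03026 = 97.49.
So at least 98 stages are needed.

98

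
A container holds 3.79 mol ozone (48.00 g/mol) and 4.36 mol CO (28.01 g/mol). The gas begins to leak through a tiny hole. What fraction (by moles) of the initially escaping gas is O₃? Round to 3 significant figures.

0.399

Effusion rate of each component ∝ n_i/√M_i (partial pressure × 1/√M).
Mole fraction of O₃ in the effusate = (n_O₃/√M_O₃) / (n_O₃/√M_O₃ + n_CO/√M_CO)
= (3.79/√48.00) / (3.79/√48.00 + 4.36/√28.01) = 0.5470/(0.5470 + 0.8238) = 0.399.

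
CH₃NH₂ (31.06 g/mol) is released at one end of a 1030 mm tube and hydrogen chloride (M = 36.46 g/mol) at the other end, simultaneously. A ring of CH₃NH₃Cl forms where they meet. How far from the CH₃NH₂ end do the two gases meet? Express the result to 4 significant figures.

535.6 mm

Graham's law gives d_CH₃NH₂/d_HCl = rate_CH₃NH₂/rate_HCl = √(M_HCl/M_CH₃NH₂) = √(36.46/31.06) = 1.083.
With d_CH₃NH₂ + d_HCl = 1030 mm, d_HCl = 1030/(1 + 1.083) = 494.4 mm.
d_CH₃NH₂ = 1030 − 494.4 = 535.6 mm.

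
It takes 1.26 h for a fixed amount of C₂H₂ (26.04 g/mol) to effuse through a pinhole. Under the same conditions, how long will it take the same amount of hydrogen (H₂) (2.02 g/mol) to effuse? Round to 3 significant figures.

0.351 h

From Graham's law, t_H₂/t_C₂H₂ = √(M_H₂/M_C₂H₂) = √(2.02/26.04) = √0.07757 = 0.2785.
So the time for H₂ is 1.26 × 0.2785 = 0.351 h.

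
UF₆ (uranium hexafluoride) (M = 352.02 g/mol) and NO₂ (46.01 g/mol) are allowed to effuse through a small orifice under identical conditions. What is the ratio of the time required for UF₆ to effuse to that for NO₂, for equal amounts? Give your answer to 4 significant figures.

2.766

Graham's law gives t_UF₆/t_NO₂ = √(M_UF₆/M_NO₂) = √(352.02/46.01) = √7.651 = 2.766.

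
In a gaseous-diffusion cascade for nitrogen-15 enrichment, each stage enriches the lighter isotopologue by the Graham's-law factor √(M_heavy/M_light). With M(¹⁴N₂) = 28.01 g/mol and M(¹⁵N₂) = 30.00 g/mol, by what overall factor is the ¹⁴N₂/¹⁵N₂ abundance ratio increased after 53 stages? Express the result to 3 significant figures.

6.16

The single-stage factor is √(M_heavy/M_light), so 53 stages give [√(30.00/28.01)]^53 = (30.00/28.01)^(53/2).
= 1.07105^(53/2) = 6.16.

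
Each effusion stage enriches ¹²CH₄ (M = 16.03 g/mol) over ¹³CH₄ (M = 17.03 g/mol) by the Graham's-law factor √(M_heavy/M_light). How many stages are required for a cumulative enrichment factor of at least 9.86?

With α = √(17.03/16.03) per stage, ln α = ½ ln(1.06238) = 0.03026.
Need α^N ≥ 9.86 ⇒ N ≥ ln(9.86) / ln α = 2.288 / 0.03026 = 75.63.
Rounding up, N = 76 stages.

76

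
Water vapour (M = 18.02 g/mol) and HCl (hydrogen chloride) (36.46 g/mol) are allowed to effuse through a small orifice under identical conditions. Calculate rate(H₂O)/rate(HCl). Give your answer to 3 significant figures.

Using Graham's law: rate_H₂O/rate_HCl = √(M_HCl/M_H₂O) = √(36.46/18.02) = √2.023 = 1.42.

1.42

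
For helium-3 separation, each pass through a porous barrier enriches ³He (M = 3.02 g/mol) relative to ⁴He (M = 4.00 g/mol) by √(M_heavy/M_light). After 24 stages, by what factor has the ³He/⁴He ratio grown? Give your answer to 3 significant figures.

29.1

Each stage multiplies the ratio by α = √(4.00/3.02), so after 24 stages the overall factor is α^24 = (4.00/3.02)^(24/2).
= 1.32450^12 = 29.1.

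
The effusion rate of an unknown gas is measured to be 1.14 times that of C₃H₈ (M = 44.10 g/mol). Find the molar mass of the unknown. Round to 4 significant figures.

33.93 g/mol

Since effusion rate ∝ 1/√M, rate_X/rate_C₃H₈ = √(M_C₃H₈/M_X).
1.14 = √(44.10/M_X)
M_X = 44.10 / 1.14² = 44.10 / 1.300 = 33.93 g/mol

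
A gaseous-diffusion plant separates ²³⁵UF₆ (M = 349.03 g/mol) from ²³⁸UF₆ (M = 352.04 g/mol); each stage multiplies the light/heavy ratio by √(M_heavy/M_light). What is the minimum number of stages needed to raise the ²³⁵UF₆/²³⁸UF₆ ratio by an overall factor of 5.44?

With α = √(352.04/349.03) per stage, ln α = ½ ln(1.00862) = 0.004293.
Need α^N ≥ 5.44 ⇒ N ≥ ln(5.44) / ln α = 1.694 / 0.004293 = 394.50.
So at least 395 stages are needed.

395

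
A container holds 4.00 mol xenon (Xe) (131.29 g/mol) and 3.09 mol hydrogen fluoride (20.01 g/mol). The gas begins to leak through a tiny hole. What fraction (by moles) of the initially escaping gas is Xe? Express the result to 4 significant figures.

Each component's effusion rate ∝ (its partial pressure)·(1/√M) ∝ n_i/√M_i.
So x_Xe in the escaping gas = (n_Xe/√M_Xe) / Σ(n_i/√M_i)
= (4.00/√131.29) / (4.00/√131.29 + 3.09/√20.01) = 0.3491/(0.3491 + 0.6908) = 0.3357.

0.3357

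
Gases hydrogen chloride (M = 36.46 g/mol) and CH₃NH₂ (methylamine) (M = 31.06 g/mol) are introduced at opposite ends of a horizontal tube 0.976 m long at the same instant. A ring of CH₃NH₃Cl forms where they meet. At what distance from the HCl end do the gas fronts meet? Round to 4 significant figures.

The fronts meet when d_HCl + d_CH₃NH₂ = L with d_HCl/d_CH₃NH₂ = √(M_CH₃NH₂/M_HCl) (Graham's law). Here √(M_CH₃NH₂/M_HCl) = √(31.06/36.46) = 0.9230.
With d_HCl + d_CH₃NH₂ = 0.976 m, d_CH₃NH₂ = 0.976/(1 + 0.9230) = 0.5075 m.
d_HCl = 0.976 − 0.5075 = 0.4685 m.

0.4685 m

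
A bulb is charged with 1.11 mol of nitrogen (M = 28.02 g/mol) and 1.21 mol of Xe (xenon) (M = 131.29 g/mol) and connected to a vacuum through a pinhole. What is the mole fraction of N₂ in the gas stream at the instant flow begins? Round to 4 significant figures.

The effusion rate of species i is ∝ p_i/√M_i ∝ n_i/√M_i.
So x_N₂ in the escaping gas = (n_N₂/√M_N₂) / Σ(n_i/√M_i)
= (1.11/√28.02) / (1.11/√28.02 + 1.21/√131.29) = 0.2097/(0.2097 + 0.1056) = 0.6651.

0.6651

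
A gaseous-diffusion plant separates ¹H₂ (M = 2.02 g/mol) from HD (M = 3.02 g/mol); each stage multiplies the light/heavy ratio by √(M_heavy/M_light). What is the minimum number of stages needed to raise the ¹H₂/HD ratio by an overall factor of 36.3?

Per stage α = (3.02/2.02)^(1/2) = 1.49505^0.5, giving ln α = 0.2011.
Need α^N ≥ 36.3 ⇒ N ≥ ln(36.3) / ln α = 3.592 / 0.2011 = 17.86.
Rounding up, N = 18 stages.

18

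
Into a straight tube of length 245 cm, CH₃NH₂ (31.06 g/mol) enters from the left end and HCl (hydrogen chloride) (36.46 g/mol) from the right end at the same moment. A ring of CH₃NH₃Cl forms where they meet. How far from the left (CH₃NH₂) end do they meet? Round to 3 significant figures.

Graham's law gives d_CH₃NH₂/d_HCl = rate_CH₃NH₂/rate_HCl = √(M_HCl/M_CH₃NH₂) = √(36.46/31.06) = 1.083.
With d_CH₃NH₂ + d_HCl = 245 cm, d_HCl = 245/(1 + 1.083) = 117.6 cm.
d_CH₃NH₂ = 245 − 117.6 = 127 cm.

127 cm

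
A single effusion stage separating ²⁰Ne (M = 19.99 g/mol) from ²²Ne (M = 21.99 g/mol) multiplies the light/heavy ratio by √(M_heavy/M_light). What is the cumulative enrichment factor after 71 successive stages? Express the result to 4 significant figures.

Each stage multiplies the ratio by α = √(21.99/19.99), so after 71 stages the overall factor is α^71 = (21.99/19.99)^(71/2).
= 1.10005^(71/2) = 29.52.

29.52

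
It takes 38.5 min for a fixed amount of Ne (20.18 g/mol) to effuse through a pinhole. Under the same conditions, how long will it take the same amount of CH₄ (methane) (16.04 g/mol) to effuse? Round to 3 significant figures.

34.3 min

Since effusion rate ∝ 1/√M, t_CH₄/t_Ne = √(M_CH₄/M_Ne) = √(16.04/20.18) = √0.7948 = 0.8915.
So the time for CH₄ is 38.5 × 0.8915 = 34.3 min.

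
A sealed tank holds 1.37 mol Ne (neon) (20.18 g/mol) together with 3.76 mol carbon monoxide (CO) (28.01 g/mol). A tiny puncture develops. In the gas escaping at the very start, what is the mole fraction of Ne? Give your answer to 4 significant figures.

Effusion rate of each component ∝ n_i/√M_i (partial pressure × 1/√M).
x_Ne(eff) = (n_Ne/√M_Ne) / (n_Ne/√M_Ne + n_CO/√M_CO)
= (1.37/√20.18) / (1.37/√20.18 + 3.76/√28.01) = 0.3050/(0.3050 + 0.7104) = 0.3003.

0.3003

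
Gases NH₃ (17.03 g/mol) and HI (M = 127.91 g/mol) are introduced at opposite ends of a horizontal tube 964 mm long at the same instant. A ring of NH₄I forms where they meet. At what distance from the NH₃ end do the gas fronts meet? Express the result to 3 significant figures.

706 mm

Distances travelled in equal time are proportional to diffusion rates, so d_NH₃/d_HI = √(M_HI/M_NH₃) = √(127.91/17.03) = 2.741.
With d_NH₃ + d_HI = 964 mm, d_HI = 964/(1 + 2.741) = 257.7 mm.
d_NH₃ = 964 − 257.7 = 706 mm.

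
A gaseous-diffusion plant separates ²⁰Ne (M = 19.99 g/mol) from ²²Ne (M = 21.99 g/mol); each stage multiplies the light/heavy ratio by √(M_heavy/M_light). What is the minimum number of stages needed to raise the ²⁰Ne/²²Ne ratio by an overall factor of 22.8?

66

Single-stage factor α = √(21.99/19.99), so ln α = ½ ln(1.10005) = 0.04768.
Need α^N ≥ 22.8 ⇒ N ≥ ln(22.8) / ln α = 3.127 / 0.04768 = 65.58.
So at least 66 stages are needed.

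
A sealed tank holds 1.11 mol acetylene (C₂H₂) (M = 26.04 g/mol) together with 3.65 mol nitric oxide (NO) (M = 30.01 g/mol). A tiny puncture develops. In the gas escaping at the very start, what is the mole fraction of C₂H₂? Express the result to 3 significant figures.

Each component's effusion rate ∝ (its partial pressure)·(1/√M) ∝ n_i/√M_i.
Mole fraction of C₂H₂ in the effusate = (n_C₂H₂/√M_C₂H₂) / (n_C₂H₂/√M_C₂H₂ + n_NO/√M_NO)
= (1.11/√26.04) / (1.11/√26.04 + 3.65/√30.01) = 0.2175/(0.2175 + 0.6663) = 0.246.

0.246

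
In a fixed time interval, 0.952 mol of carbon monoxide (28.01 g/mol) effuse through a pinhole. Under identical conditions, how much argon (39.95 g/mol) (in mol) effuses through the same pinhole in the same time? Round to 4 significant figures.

By Graham's law, rate_Ar/rate_CO = √(M_CO/M_Ar) = √(28.01/39.95) = √0.7011 = 0.8373.
So the amount for Ar is 0.952 × 0.8373 = 0.7971 mol.

0.7971 mol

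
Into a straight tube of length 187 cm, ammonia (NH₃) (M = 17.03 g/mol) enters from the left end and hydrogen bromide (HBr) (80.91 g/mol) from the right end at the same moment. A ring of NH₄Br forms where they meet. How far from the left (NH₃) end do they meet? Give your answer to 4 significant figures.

The fronts meet when d_NH₃ + d_HBr = L with d_NH₃/d_HBr = √(M_HBr/M_NH₃) (Graham's law). Here √(M_HBr/M_NH₃) = √(80.91/17.03) = 2.180.
With d_NH₃ + d_HBr = 187 cm, d_HBr = 187/(1 + 2.180) = 58.81 cm.
d_NH₃ = 187 − 58.81 = 128.2 cm.

128.2 cm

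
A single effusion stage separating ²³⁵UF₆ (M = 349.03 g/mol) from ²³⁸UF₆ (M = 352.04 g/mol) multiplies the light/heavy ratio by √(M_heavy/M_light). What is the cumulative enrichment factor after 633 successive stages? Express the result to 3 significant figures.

The single-stage factor is √(M_heavy/M_light), so 633 stages give [√(352.04/349.03)]^633 = (352.04/349.03)^(633/2).
= 1.00862^(633/2) = 15.1.

15.1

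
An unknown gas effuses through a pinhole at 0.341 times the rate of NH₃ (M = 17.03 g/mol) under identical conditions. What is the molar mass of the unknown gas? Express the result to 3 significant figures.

From Graham's law, rate_X/rate_NH₃ = √(M_NH₃/M_X).
0.341 = √(17.03/M_X)
M_X = 17.03 / 0.341² = 17.03 / 0.1163 = 146 g/mol

146 g/mol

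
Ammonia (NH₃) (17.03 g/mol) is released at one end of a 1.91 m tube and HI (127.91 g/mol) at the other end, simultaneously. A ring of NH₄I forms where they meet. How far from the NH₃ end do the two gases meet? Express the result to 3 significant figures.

1.40 m

Distances travelled in equal time are proportional to diffusion rates, so d_NH₃/d_HI = √(M_HI/M_NH₃) = √(127.91/17.03) = 2.741.
With d_NH₃ + d_HI = 1.91 m, d_HI = 1.91/(1 + 2.741) = 0.5106 m.
d_NH₃ = 1.91 − 0.5106 = 1.40 m.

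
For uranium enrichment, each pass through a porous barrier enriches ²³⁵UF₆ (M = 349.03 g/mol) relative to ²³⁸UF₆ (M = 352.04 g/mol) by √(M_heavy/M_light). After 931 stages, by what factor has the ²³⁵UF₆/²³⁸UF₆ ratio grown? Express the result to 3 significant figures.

54.4

Overall factor = α^931 with α = √(352.04/349.03), i.e. (352.04/349.03)^(931/2).
= 1.00862^(931/2) = 54.4.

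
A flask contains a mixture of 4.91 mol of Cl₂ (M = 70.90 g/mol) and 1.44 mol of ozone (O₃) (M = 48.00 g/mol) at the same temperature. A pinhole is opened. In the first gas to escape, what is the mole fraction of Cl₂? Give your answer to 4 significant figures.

Effusion rate of each component ∝ n_i/√M_i (partial pressure × 1/√M).
x_Cl₂(eff) = (n_Cl₂/√M_Cl₂) / (n_Cl₂/√M_Cl₂ + n_O₃/√M_O₃)
= (4.91/√70.90) / (4.91/√70.90 + 1.44/√48.00) = 0.5831/(0.5831 + 0.2078) = 0.7372.

0.7372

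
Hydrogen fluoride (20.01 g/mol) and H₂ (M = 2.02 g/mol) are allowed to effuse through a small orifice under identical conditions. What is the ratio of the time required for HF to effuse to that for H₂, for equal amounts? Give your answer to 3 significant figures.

Graham's law gives t_HF/t_H₂ = √(M_HF/M_H₂) = √(20.01/2.02) = √9.906 = 3.15.

3.15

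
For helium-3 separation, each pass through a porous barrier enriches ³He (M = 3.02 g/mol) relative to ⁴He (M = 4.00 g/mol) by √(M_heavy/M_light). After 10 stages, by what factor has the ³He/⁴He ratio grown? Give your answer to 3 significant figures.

4.08

After 10 stages the ratio has grown by (√(4.00/3.02))^10 = (4.00/3.02)^(10/2).
= 1.32450^5 = 4.08.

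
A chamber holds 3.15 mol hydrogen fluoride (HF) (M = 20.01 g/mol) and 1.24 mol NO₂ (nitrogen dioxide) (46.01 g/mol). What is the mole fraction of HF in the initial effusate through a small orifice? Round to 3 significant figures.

0.794

Rate_i ∝ x_i/√M_i (Graham's law weighted by mole fraction), so the effusate composition follows n_i/√M_i.
x_HF(eff) = (n_HF/√M_HF) / (n_HF/√M_HF + n_NO₂/√M_NO₂)
= (3.15/√20.01) / (3.15/√20.01 + 1.24/√46.01) = 0.7042/(0.7042 + 0.1828) = 0.794.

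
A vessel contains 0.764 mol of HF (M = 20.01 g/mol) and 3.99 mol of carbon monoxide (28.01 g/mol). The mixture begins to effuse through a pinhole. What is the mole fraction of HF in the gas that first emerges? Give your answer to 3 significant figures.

Each component's effusion rate ∝ (its partial pressure)·(1/√M) ∝ n_i/√M_i.
x_HF(eff) = (n_HF/√M_HF) / (n_HF/√M_HF + n_CO/√M_CO)
= (0.764/√20.01) / (0.764/√20.01 + 3.99/√28.01) = 0.1708/(0.1708 + 0.7539) = 0.185.

0.185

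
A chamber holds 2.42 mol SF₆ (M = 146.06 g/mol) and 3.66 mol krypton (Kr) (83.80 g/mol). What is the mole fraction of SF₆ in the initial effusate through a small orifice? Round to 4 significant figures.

0.3337

Effusion rate of each component ∝ n_i/√M_i (partial pressure × 1/√M).
x_SF₆(eff) = (n_SF₆/√M_SF₆) / (n_SF₆/√M_SF₆ + n_Kr/√M_Kr)
= (2.42/√146.06) / (2.42/√146.06 + 3.66/√83.80) = 0.2002/(0.2002 + 0.3998) = 0.3337.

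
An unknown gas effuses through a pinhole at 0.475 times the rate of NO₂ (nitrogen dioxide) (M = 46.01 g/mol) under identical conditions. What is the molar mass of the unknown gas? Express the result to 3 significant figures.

From Graham's law, rate_X/rate_NO₂ = √(M_NO₂/M_X).
0.475 = √(46.01/M_X)
M_X = 46.01 / 0.475² = 46.01 / 0.2256 = 204 g/mol

204 g/mol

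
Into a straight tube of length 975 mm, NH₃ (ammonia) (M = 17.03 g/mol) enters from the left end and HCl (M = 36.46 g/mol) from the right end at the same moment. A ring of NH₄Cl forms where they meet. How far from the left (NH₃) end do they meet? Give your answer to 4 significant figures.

579.2 mm

The fronts meet when d_NH₃ + d_HCl = L with d_NH₃/d_HCl = √(M_HCl/M_NH₃) (Graham's law). Here √(M_HCl/M_NH₃) = √(36.46/17.03) = 1.463.
With d_NH₃ + d_HCl = 975 mm, d_HCl = 975/(1 + 1.463) = 395.8 mm.
d_NH₃ = 975 − 395.8 = 579.2 mm.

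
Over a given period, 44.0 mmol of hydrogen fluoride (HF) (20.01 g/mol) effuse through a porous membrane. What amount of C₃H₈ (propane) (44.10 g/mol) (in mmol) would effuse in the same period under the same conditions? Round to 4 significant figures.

Graham's law gives rate_C₃H₈/rate_HF = √(M_HF/M_C₃H₈) = √(20.01/44.10) = √0.4537 = 0.6736.
So the amount for C₃H₈ is 44.0 × 0.6736 = 29.64 mmol.

29.64 mmol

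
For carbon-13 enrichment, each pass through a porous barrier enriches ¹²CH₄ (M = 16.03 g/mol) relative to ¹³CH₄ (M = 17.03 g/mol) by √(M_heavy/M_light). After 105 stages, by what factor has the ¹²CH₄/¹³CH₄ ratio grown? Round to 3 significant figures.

24.0

Overall factor = α^105 with α = √(17.03/16.03), i.e. (17.03/16.03)^(105/2).
= 1.06238^(105/2) = 24.0.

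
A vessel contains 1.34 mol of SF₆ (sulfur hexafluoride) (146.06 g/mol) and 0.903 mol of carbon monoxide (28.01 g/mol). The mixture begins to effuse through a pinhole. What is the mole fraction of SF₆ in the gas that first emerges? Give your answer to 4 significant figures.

Rate_i ∝ x_i/√M_i (Graham's law weighted by mole fraction), so the effusate composition follows n_i/√M_i.
x_SF₆(eff) = (n_SF₆/√M_SF₆) / (n_SF₆/√M_SF₆ + n_CO/√M_CO)
= (1.34/√146.06) / (1.34/√146.06 + 0.903/√28.01) = 0.1109/(0.1109 + 0.1706) = 0.3939.

0.3939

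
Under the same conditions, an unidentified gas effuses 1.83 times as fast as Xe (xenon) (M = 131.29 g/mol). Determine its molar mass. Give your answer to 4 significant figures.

Using Graham's law: rate_X/rate_Xe = √(M_Xe/M_X).
1.83 = √(131.29/M_X)
M_X = 131.29 / 1.83² = 131.29 / 3.349 = 39.20 g/mol

39.20 g/mol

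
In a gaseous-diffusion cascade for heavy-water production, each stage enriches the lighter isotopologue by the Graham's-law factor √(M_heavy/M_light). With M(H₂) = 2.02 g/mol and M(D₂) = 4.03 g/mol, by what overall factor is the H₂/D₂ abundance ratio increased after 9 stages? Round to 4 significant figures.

22.38

The single-stage factor is √(M_heavy/M_light), so 9 stages give [√(4.03/2.02)]^9 = (4.03/2.02)^(9/2).
= 1.99505^(9/2) = 22.38.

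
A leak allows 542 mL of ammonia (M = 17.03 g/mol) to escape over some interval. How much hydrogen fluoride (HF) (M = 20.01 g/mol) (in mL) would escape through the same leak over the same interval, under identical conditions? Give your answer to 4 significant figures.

500.0 mL

By Graham's law, rate_HF/rate_NH₃ = √(M_NH₃/M_HF) = √(17.03/20.01) = √0.8511 = 0.9225.
So the volume for HF is 542 × 0.9225 = 500.0 mL.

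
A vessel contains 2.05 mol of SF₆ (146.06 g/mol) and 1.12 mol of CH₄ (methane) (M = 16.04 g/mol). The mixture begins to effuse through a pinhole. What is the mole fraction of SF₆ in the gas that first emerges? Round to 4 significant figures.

Rate_i ∝ x_i/√M_i (Graham's law weighted by mole fraction), so the effusate composition follows n_i/√M_i.
x_SF₆(eff) = (n_SF₆/√M_SF₆) / (n_SF₆/√M_SF₆ + n_CH₄/√M_CH₄)
= (2.05/√146.06) / (2.05/√146.06 + 1.12/√16.04) = 0.1696/(0.1696 + 0.2797) = 0.3776.

0.3776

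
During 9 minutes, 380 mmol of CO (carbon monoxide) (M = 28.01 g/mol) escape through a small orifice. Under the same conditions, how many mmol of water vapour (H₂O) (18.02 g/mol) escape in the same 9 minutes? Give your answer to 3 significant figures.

474 mmol

Using Graham's law: rate_H₂O/rate_CO = √(M_CO/M_H₂O) = √(28.01/18.02) = √1.554 = 1.247.
So the amount for H₂O is 380 × 1.247 = 474 mmol.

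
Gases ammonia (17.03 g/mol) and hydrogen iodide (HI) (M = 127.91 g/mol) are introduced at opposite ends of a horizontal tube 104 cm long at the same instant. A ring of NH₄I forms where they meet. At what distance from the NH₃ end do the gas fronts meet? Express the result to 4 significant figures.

The fronts meet when d_NH₃ + d_HI = L with d_NH₃/d_HI = √(M_HI/M_NH₃) (Graham's law). Here √(M_HI/M_NH₃) = √(127.91/17.03) = 2.741.
With d_NH₃ + d_HI = 104 cm, d_HI = 104/(1 + 2.741) = 27.80 cm.
d_NH₃ = 104 − 27.80 = 76.20 cm.

76.20 cm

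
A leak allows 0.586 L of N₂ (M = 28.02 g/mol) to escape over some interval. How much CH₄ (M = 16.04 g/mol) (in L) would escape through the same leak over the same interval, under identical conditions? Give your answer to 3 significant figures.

From Graham's law, rate_CH₄/rate_N₂ = √(M_N₂/M_CH₄) = √(28.02/16.04) = √1.747 = 1.322.
So the volume for CH₄ is 0.586 × 1.322 = 0.775 L.

0.775 L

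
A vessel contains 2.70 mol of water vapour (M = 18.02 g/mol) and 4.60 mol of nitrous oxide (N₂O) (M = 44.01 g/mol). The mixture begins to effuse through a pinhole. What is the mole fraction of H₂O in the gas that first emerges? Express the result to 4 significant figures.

0.4784

Each component's effusion rate ∝ (its partial pressure)·(1/√M) ∝ n_i/√M_i.
So x_H₂O in the escaping gas = (n_H₂O/√M_H₂O) / Σ(n_i/√M_i)
= (2.70/√18.02) / (2.70/√18.02 + 4.60/√44.01) = 0.6360/(0.6360 + 0.6934) = 0.4784.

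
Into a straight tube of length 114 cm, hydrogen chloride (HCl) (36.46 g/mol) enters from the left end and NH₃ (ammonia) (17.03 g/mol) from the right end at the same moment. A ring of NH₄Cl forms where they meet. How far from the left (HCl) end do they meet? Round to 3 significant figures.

46.3 cm

Distances travelled in equal time are proportional to diffusion rates, so d_HCl/d_NH₃ = √(M_NH₃/M_HCl) = √(17.03/36.46) = 0.6834.
With d_HCl + d_NH₃ = 114 cm, d_NH₃ = 114/(1 + 0.6834) = 67.72 cm.
d_HCl = 114 − 67.72 = 46.3 cm.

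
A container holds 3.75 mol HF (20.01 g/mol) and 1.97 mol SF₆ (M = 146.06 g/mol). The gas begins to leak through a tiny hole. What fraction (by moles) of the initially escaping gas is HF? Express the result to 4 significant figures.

0.8372

The effusion rate of species i is ∝ p_i/√M_i ∝ n_i/√M_i.
x_HF(eff) = (n_HF/√M_HF) / (n_HF/√M_HF + n_SF₆/√M_SF₆)
= (3.75/√20.01) / (3.75/√20.01 + 1.97/√146.06) = 0.8383/(0.8383 + 0.1630) = 0.8372.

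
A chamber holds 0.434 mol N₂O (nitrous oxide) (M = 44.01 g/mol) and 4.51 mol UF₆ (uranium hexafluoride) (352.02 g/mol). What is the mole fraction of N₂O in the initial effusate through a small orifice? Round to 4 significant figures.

0.2139

The effusion rate of species i is ∝ p_i/√M_i ∝ n_i/√M_i.
So x_N₂O in the escaping gas = (n_N₂O/√M_N₂O) / Σ(n_i/√M_i)
= (0.434/√44.01) / (0.434/√44.01 + 4.51/√352.02) = 0.06542/(0.06542 + 0.2404) = 0.2139.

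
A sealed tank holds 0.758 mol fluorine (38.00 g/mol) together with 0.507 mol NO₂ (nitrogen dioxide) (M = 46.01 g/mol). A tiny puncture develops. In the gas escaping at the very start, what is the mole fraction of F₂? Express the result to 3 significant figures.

0.622

Effusion rate of each component ∝ n_i/√M_i (partial pressure × 1/√M).
So x_F₂ in the escaping gas = (n_F₂/√M_F₂) / Σ(n_i/√M_i)
= (0.758/√38.00) / (0.758/√38.00 + 0.507/√46.01) = 0.1230/(0.1230 + 0.07474) = 0.622.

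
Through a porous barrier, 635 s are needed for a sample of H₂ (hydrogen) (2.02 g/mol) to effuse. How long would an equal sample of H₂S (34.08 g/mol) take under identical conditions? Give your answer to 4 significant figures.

2608 s

Using Graham's law: t_H₂S/t_H₂ = √(M_H₂S/M_H₂) = √(34.08/2.02) = √16.87 = 4.107.
So the time for H₂S is 635 × 4.107 = 2608 s.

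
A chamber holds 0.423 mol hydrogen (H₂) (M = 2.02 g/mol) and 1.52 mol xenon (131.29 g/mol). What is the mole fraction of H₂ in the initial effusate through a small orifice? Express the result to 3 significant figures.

0.692

Each component's effusion rate ∝ (its partial pressure)·(1/√M) ∝ n_i/√M_i.
So x_H₂ in the escaping gas = (n_H₂/√M_H₂) / Σ(n_i/√M_i)
= (0.423/√2.02) / (0.423/√2.02 + 1.52/√131.29) = 0.2976/(0.2976 + 0.1327) = 0.692.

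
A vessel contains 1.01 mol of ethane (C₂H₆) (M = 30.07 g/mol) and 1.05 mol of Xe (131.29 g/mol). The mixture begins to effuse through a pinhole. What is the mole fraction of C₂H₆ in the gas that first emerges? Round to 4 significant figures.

0.6678

Rate_i ∝ x_i/√M_i (Graham's law weighted by mole fraction), so the effusate composition follows n_i/√M_i.
x_C₂H₆(eff) = (n_C₂H₆/√M_C₂H₆) / (n_C₂H₆/√M_C₂H₆ + n_Xe/√M_Xe)
= (1.01/√30.07) / (1.01/√30.07 + 1.05/√131.29) = 0.1842/(0.1842 + 0.09164) = 0.6678.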